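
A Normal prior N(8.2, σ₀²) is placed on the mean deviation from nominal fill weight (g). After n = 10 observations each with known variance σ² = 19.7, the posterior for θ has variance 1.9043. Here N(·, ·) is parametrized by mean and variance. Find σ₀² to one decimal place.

For the Normal–Normal model with known σ², precisions add: τ_n = τ₀ + n/σ².
So 1/σ₀² = 1/1.9043 − 10/19.7 = 0.525127 − 0.507614 = 0.017513.
Hence σ₀² = 1/0.017513 ≈ 57.1.

σ₀² = 57.1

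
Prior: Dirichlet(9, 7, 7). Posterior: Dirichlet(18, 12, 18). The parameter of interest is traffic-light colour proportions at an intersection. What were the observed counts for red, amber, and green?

For a Dirichlet(α) prior with multinomial counts c, the posterior is Dirichlet(α + c) componentwise.
Counts are posterior − prior componentwise: 18−9=9, 12−7=5, 18−7=11.

counts (9, 5, 11)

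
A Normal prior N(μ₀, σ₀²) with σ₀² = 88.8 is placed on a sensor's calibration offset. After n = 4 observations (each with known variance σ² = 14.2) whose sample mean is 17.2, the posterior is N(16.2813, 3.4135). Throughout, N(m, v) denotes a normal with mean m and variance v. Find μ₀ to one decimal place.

μ₀ = -6.7

With known observation variance, the Normal–Normal posterior has precision τ_n = τ₀ + n/σ² and mean μ_n = (τ₀μ₀ + (n/σ²)x̄)/τ_n.
Here τ₀ = 1/88.8 = 0.011261 and τ_data = 4/14.2 = 0.281690, so τ_n = 0.292951.
Rearranging for μ₀: μ₀ = (μ_n·τ_n − τ_data·x̄)/τ₀ = (16.2813·0.292951 − 0.281690·17.2) / 0.011261 = -0.075445/0.011261 ≈ -6.7.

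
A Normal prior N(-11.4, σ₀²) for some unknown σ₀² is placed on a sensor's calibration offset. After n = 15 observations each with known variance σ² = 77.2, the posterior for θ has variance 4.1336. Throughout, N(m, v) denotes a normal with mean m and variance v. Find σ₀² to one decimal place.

Posterior precision equals prior precision plus data precision: 1/σ_n² = 1/σ₀² + n/σ².
So 1/σ₀² = 1/4.1336 − 15/77.2 = 0.241920 − 0.194301 = 0.047619.
Hence σ₀² = 1/0.047619 ≈ 21.0.

σ₀² = 21.0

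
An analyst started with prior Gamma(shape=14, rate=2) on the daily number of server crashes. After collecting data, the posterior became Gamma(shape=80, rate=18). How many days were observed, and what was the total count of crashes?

Gamma–Poisson conjugacy: posterior shape = α + Σxᵢ, posterior rate = β + n.
Matching: Σxᵢ = 80 − 14 = 66 and n = 18 − 2 = 16.

n = 16 days with total 66 crashes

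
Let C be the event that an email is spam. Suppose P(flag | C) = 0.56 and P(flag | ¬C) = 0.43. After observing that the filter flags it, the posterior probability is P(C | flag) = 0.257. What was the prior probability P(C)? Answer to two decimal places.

In odds form, posterior odds = prior odds × likelihood ratio, so prior odds = posterior odds ÷ LR.
Posterior odds = 0.257/(1−0.257) = 0.3459. LR = 0.56/0.43 = 1.3023.
Prior odds = 0.3459/1.3023 = 0.2656, so P(C) = 0.2656/(1+0.2656) ≈ 0.21.

P(C) = 0.21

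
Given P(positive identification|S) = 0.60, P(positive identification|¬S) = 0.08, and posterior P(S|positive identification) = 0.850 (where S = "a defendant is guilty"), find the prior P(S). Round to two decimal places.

Bayes' rule in odds form gives O(S|E) = O(S)·[P(E|S)/P(E|¬S)], hence O(S) = O(S|E)/LR.
Posterior odds = 0.850/(1−0.850) = 5.6667. LR = 0.60/0.08 = 7.5000.
Prior odds = 5.6667/7.5000 = 0.7556, so P(S) = 0.7556/(1+0.7556) ≈ 0.43.

P(S) = 0.43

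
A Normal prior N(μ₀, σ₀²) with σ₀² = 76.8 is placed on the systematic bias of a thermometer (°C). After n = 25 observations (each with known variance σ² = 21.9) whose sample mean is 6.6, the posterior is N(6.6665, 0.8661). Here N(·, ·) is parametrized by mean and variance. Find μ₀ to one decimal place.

μ₀ = 12.5

The posterior mean is a precision-weighted average: μ_n = (τ₀μ₀ + τ_data·x̄)/(τ₀+τ_data), with τ₀=1/σ₀² and τ_data=n/σ².
Here τ₀ = 1/76.8 = 0.013021 and τ_data = 25/21.9 = 1.141553, so τ_n = 1.154574.
Rearranging for μ₀: μ₀ = (μ_n·τ_n − τ_data·x̄)/τ₀ = (6.6665·1.154574 − 1.141553·6.6) / 0.013021 = 0.162718/0.013021 ≈ 12.5.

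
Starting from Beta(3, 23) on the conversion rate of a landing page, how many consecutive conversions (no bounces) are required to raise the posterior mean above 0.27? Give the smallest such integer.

After k conversions and 0 bounces the posterior is Beta(3+k, 23), with mean (3+k)/(3+23+k).
Set (3+k)/(26+k) > 0.27 and solve: k > (0.27·26 − 3)/(1 − 0.27) = 5.507.
The smallest integer exceeding 5.507 is 6.

k = 6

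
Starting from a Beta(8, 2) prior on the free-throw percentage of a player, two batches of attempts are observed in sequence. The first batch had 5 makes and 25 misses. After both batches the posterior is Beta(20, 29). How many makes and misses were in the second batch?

Because Beta–binomial updating is additive in the counts, the combined data contributed (α_post−α_prior, β_post−β_prior) successes and failures.
Total across both batches: 20−8=12 makes, 29−2=27 misses.
Subtract the first batch: 12−5=7 makes and 27−25=2 misses.

7 makes and 2 misses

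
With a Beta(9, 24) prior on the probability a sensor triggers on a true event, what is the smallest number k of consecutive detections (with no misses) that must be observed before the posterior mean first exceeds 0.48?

k = 14

After k detections and 0 misses the posterior is Beta(9+k, 24), with mean (9+k)/(9+24+k).
Set (9+k)/(33+k) > 0.48 and solve: k > (0.48·33 − 9)/(1 − 0.48) = 13.154.
The smallest integer exceeding 13.154 is 14, and checking k=14: (23)/(47) = 0.4894 > 0.48.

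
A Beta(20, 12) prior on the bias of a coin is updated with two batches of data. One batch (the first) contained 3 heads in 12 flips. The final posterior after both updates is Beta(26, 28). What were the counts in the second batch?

3 heads and 7 tails

Because Beta–binomial updating is additive in the counts, the combined data contributed (α_post−α_prior, β_post−β_prior) successes and failures.
Total across both batches: 26−20=6 heads, 28−12=16 tails.
Subtract the first batch: 6−3=3 heads and 16−9=7 tails.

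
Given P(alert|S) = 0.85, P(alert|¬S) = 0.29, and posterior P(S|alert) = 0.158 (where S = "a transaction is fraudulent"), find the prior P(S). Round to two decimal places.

P(S) = 0.06

In odds form, posterior odds = prior odds × likelihood ratio, so prior odds = posterior odds ÷ LR.
Posterior odds = 0.158/(1−0.158) = 0.1876. LR = 0.85/0.29 = 2.9310.
Prior odds = 0.1876/2.9310 = 0.0640, so P(S) = 0.0640/(1+0.0640) ≈ 0.06.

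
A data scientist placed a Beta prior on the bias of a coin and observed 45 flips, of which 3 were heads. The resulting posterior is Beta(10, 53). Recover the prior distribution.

Beta is conjugate to the binomial likelihood: posterior = Beta(α+s, β+f).
So α = 10 − 3 = 7 and β = 53 − 42 = 11.

Beta(7, 11)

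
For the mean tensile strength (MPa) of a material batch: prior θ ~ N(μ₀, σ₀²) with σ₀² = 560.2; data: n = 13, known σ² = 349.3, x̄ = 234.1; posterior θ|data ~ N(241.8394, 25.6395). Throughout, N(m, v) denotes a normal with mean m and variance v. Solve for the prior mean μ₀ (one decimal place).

The posterior mean is a precision-weighted average: μ_n = (τ₀μ₀ + τ_data·x̄)/(τ₀+τ_data), with τ₀=1/σ₀² and τ_data=n/σ².
Here τ₀ = 1/560.2 = 0.001785 and τ_data = 13/349.3 = 0.037217, so τ_n = 0.039002.
Rearranging for μ₀: μ₀ = (μ_n·τ_n − τ_data·x̄)/τ₀ = (241.8394·0.039002 − 0.037217·234.1) / 0.001785 = 0.719721/0.001785 ≈ 403.2.

μ₀ = 403.2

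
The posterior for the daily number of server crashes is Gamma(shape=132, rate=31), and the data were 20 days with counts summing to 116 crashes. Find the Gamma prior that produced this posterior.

A Gamma(α, β) prior (rate parametrization) on a Poisson rate with n observations summing to S gives posterior Gamma(α+S, β+n).
So α = 132 − 116 = 16 and β = 31 − 20 = 11.

Gamma(shape=16, rate=11)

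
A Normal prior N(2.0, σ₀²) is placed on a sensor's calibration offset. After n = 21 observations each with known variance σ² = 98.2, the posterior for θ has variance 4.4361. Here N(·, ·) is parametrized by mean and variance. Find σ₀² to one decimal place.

σ₀² = 86.4

Posterior precision equals prior precision plus data precision: 1/σ_n² = 1/σ₀² + n/σ².
So 1/σ₀² = 1/4.4361 − 21/98.2 = 0.225423 − 0.213849 = 0.011574.
Hence σ₀² = 1/0.011574 ≈ 86.4.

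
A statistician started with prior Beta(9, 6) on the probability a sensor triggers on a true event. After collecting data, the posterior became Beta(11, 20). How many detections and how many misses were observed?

2 detections and 14 misses

A Beta(α, β) prior with s successes and f failures in binomial data gives a Beta(α+s, β+f) posterior.
So s = 11 − 9 = 2 and f = 20 − 6 = 14.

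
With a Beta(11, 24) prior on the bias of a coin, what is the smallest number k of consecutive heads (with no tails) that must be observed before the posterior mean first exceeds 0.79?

k = 80

After k heads and 0 tails the posterior is Beta(11+k, 24), with mean (11+k)/(11+24+k).
Set (11+k)/(35+k) > 0.79 and solve: k > (0.79·35 − 11)/(1 − 0.79) = 79.286.
The smallest integer exceeding 79.286 is 80.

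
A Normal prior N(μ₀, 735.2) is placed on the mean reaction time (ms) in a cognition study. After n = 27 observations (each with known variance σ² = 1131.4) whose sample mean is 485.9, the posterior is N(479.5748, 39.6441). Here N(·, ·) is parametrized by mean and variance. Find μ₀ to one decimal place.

μ₀ = 368.6

The posterior mean is a precision-weighted average: μ_n = (τ₀μ₀ + τ_data·x̄)/(τ₀+τ_data), with τ₀=1/σ₀² and τ_data=n/σ².
Here τ₀ = 1/735.2 = 0.001360 and τ_data = 27/1131.4 = 0.023864, so τ_n = 0.025224.
Rearranging for μ₀: μ₀ = (μ_n·τ_n − τ_data·x̄)/τ₀ = (479.5748·0.025224 − 0.023864·485.9) / 0.001360 = 0.501277/0.001360 ≈ 368.6.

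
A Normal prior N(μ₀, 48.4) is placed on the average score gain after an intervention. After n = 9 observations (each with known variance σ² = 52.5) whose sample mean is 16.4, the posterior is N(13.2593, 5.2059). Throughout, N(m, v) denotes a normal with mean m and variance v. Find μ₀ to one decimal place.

μ₀ = -12.8

With known observation variance, the Normal–Normal posterior has precision τ_n = τ₀ + n/σ² and mean μ_n = (τ₀μ₀ + (n/σ²)x̄)/τ_n.
Here τ₀ = 1/48.4 = 0.020661 and τ_data = 9/52.5 = 0.171429, so τ_n = 0.192090.
Rearranging for μ₀: μ₀ = (μ_n·τ_n − τ_data·x̄)/τ₀ = (13.2593·0.192090 − 0.171429·16.4) / 0.020661 = -0.264457/0.020661 ≈ -12.8.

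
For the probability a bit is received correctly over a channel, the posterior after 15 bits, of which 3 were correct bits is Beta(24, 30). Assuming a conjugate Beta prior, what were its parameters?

Beta(21, 18)

Beta is conjugate to the binomial likelihood: posterior = Beta(α+s, β+f).
So α = 24 − 3 = 21 and β = 30 − 12 = 18.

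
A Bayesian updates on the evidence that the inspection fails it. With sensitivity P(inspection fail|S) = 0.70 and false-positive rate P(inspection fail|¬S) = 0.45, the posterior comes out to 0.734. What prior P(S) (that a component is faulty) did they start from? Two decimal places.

Bayes' rule in odds form gives O(S|E) = O(S)·[P(E|S)/P(E|¬S)], hence O(S) = O(S|E)/LR.
Posterior odds = 0.734/(1−0.734) = 2.7594. LR = 0.70/0.45 = 1.5556.
Prior odds = 2.7594/1.5556 = 1.7738, so P(S) = 1.7738/(1+1.7738) ≈ 0.64.

P(S) = 0.64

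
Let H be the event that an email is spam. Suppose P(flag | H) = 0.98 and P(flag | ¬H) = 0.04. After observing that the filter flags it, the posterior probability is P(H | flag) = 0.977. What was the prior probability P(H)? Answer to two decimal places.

In odds form, posterior odds = prior odds × likelihood ratio, so prior odds = posterior odds ÷ LR.
Posterior odds = 0.977/(1−0.977) = 42.4783. LR = 0.98/0.04 = 24.5000.
Prior odds = 42.4783/24.5000 = 1.7338, so P(H) = 1.7338/(1+1.7338) ≈ 0.63.

P(H) = 0.63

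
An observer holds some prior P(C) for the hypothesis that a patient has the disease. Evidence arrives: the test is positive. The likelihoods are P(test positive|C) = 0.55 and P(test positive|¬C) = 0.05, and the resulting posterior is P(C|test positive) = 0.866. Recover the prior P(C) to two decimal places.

P(C) = 0.37

Bayes' rule in odds form gives O(C|E) = O(C)·[P(E|C)/P(E|¬C)], hence O(C) = O(C|E)/LR.
Posterior odds = 0.866/(1−0.866) = 6.4627. LR = 0.55/0.05 = 11.0000.
Prior odds = 6.4627/11.0000 = 0.5875, so P(C) = 0.5875/(1+0.5875) ≈ 0.37.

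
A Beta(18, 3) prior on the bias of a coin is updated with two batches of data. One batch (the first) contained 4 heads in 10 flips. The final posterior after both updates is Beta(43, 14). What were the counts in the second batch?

21 heads and 5 tails

Sequential conjugate updates are equivalent to a single update on the pooled data, so total successes = posterior α − prior α and total failures = posterior β − prior β.
Total across both batches: 43−18=25 heads, 14−3=11 tails.
Subtract the first batch: 25−4=21 heads and 11−6=5 tails.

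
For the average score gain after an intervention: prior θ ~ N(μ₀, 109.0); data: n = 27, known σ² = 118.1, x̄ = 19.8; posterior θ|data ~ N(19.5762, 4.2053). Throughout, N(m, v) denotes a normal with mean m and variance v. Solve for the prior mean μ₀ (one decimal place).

μ₀ = 14.0

With known observation variance, the Normal–Normal posterior has precision τ_n = τ₀ + n/σ² and mean μ_n = (τ₀μ₀ + (n/σ²)x̄)/τ_n.
Here τ₀ = 1/109.0 = 0.009174 and τ_data = 27/118.1 = 0.228620, so τ_n = 0.237794.
Rearranging for μ₀: μ₀ = (μ_n·τ_n − τ_data·x̄)/τ₀ = (19.5762·0.237794 − 0.228620·19.8) / 0.009174 = 0.128427/0.009174 ≈ 14.0.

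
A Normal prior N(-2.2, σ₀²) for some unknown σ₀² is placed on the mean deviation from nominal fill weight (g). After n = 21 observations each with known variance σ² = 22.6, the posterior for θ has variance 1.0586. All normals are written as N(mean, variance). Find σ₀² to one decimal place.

Posterior precision equals prior precision plus data precision: 1/σ_n² = 1/σ₀² + n/σ².
So 1/σ₀² = 1/1.0586 − 21/22.6 = 0.944644 − 0.929204 = 0.015440.
Hence σ₀² = 1/0.015440 ≈ 64.8.

σ₀² = 64.8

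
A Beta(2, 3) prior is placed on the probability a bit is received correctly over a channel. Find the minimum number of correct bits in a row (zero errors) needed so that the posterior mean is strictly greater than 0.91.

After k correct bits and 0 errors the posterior is Beta(2+k, 3), with mean (2+k)/(2+3+k).
Set (2+k)/(5+k) > 0.91 and solve: k > (0.91·5 − 2)/(1 − 0.91) = 28.333.
The smallest integer exceeding 28.333 is 29, and checking k=29: (31)/(34) = 0.9118 > 0.91.

k = 29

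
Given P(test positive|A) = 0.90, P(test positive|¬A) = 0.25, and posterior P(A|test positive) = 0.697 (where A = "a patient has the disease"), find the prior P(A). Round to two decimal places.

Bayes' rule in odds form gives O(A|E) = O(A)·[P(E|A)/P(E|¬A)], hence O(A) = O(A|E)/LR.
Posterior odds = 0.697/(1−0.697) = 2.3003. LR = 0.90/0.25 = 3.6000.
Prior odds = 2.3003/3.6000 = 0.6390, so P(A) = 0.6390/(1+0.6390) ≈ 0.39.

P(A) = 0.39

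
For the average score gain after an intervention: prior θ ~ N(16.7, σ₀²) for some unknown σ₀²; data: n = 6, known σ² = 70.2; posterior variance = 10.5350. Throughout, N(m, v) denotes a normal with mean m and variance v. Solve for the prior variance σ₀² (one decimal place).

σ₀² = 105.8

For the Normal–Normal model with known σ², precisions add: τ_n = τ₀ + n/σ².
So 1/σ₀² = 1/10.5350 − 6/70.2 = 0.094922 − 0.085470 = 0.009452.
Hence σ₀² = 1/0.009452 ≈ 105.8.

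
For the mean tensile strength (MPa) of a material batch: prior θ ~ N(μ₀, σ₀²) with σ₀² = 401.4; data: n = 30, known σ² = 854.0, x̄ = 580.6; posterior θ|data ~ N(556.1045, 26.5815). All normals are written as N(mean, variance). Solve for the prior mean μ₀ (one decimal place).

The posterior mean is a precision-weighted average: μ_n = (τ₀μ₀ + τ_data·x̄)/(τ₀+τ_data), with τ₀=1/σ₀² and τ_data=n/σ².
Here τ₀ = 1/401.4 = 0.002491 and τ_data = 30/854.0 = 0.035129, so τ_n = 0.037620.
Rearranging for μ₀: μ₀ = (μ_n·τ_n − τ_data·x̄)/τ₀ = (556.1045·0.037620 − 0.035129·580.6) / 0.002491 = 0.524754/0.002491 ≈ 210.7.

μ₀ = 210.7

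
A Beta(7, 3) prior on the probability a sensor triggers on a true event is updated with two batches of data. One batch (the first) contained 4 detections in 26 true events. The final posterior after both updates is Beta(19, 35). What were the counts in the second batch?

Sequential conjugate updates are equivalent to a single update on the pooled data, so total successes = posterior α − prior α and total failures = posterior β − prior β.
Total across both batches: 19−7=12 detections, 35−3=32 misses.
Subtract the first batch: 12−4=8 detections and 32−22=10 misses.

8 detections and 10 misses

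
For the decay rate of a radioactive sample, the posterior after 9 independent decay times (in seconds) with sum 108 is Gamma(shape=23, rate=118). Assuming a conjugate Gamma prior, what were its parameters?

Gamma–exponential conjugacy: posterior shape = α + n, posterior rate = β + Σtᵢ.
So α = 23 − 9 = 14 and β = 118 − 108 = 10.

Gamma(shape=14, rate=10)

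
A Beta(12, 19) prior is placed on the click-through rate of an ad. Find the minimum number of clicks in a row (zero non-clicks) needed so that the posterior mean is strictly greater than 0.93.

k = 241

After k clicks and 0 non-clicks the posterior is Beta(12+k, 19), with mean (12+k)/(12+19+k).
Set (12+k)/(31+k) > 0.93 and solve: k > (0.93·31 − 12)/(1 − 0.93) = 240.429.
The smallest integer exceeding 240.429 is 241, and checking k=241: (253)/(272) = 0.9301 > 0.93.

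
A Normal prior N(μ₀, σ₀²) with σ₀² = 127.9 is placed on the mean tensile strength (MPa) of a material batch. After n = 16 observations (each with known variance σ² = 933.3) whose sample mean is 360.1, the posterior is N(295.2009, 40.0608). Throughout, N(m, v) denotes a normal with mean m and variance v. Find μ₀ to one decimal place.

With known observation variance, the Normal–Normal posterior has precision τ_n = τ₀ + n/σ² and mean μ_n = (τ₀μ₀ + (n/σ²)x̄)/τ_n.
Here τ₀ = 1/127.9 = 0.007819 and τ_data = 16/933.3 = 0.017143, so τ_n = 0.024962.
Rearranging for μ₀: μ₀ = (μ_n·τ_n − τ_data·x̄)/τ₀ = (295.2009·0.024962 − 0.017143·360.1) / 0.007819 = 1.195611/0.007819 ≈ 152.9.

μ₀ = 152.9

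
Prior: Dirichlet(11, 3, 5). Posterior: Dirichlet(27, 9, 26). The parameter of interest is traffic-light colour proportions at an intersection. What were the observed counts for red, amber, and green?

counts (16, 6, 21)

For a Dirichlet(α) prior with multinomial counts c, the posterior is Dirichlet(α + c) componentwise.
Counts are posterior − prior componentwise: 27−11=16, 9−3=6, 26−5=21.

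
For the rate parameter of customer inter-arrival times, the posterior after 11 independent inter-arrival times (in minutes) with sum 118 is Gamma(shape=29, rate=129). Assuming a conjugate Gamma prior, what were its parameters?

Gamma(shape=18, rate=11)

Gamma–exponential conjugacy: posterior shape = α + n, posterior rate = β + Σtᵢ.
So α = 29 − 11 = 18 and β = 129 − 118 = 11.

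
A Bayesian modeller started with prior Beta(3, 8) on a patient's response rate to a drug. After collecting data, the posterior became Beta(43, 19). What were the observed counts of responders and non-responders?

40 responders and 11 non-responders

A Beta(α, β) prior with s successes and f failures in binomial data gives a Beta(α+s, β+f) posterior.
So s = 43 − 3 = 40 and f = 19 − 8 = 11.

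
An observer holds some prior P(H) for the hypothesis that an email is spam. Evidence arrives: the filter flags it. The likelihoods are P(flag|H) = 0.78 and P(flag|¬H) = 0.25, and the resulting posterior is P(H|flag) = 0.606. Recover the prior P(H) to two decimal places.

P(H) = 0.33

In odds form, posterior odds = prior odds × likelihood ratio, so prior odds = posterior odds ÷ LR.
Posterior odds = 0.606/(1−0.606) = 1.5381. LR = 0.78/0.25 = 3.1200.
Prior odds = 1.5381/3.1200 = 0.4930, so P(H) = 0.4930/(1+0.4930) ≈ 0.33.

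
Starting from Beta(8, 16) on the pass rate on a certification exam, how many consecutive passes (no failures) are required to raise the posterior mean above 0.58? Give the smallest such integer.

After k passes and 0 failures the posterior is Beta(8+k, 16), with mean (8+k)/(8+16+k).
Set (8+k)/(24+k) > 0.58 and solve: k > (0.58·24 − 8)/(1 − 0.58) = 14.095.
The smallest integer exceeding 14.095 is 15, and checking k=15: (23)/(39) = 0.5897 > 0.58.

k = 15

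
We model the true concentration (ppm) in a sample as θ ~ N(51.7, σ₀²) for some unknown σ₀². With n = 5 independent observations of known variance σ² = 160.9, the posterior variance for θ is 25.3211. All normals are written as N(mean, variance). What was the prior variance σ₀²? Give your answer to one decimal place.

Posterior precision equals prior precision plus data precision: 1/σ_n² = 1/σ₀² + n/σ².
So 1/σ₀² = 1/25.3211 − 5/160.9 = 0.039493 − 0.031075 = 0.008418.
Hence σ₀² = 1/0.008418 ≈ 118.8.

σ₀² = 118.8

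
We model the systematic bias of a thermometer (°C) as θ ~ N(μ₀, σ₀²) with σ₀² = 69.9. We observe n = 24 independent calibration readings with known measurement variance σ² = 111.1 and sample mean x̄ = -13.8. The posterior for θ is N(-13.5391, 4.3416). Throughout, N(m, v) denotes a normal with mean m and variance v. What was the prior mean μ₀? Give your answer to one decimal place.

μ₀ = -9.6

The posterior mean is a precision-weighted average: μ_n = (τ₀μ₀ + τ_data·x̄)/(τ₀+τ_data), with τ₀=1/σ₀² and τ_data=n/σ².
Here τ₀ = 1/69.9 = 0.014306 and τ_data = 24/111.1 = 0.216022, so τ_n = 0.230328.
Rearranging for μ₀: μ₀ = (μ_n·τ_n − τ_data·x̄)/τ₀ = (-13.5391·0.230328 − 0.216022·-13.8) / 0.014306 = -0.137330/0.014306 ≈ -9.6.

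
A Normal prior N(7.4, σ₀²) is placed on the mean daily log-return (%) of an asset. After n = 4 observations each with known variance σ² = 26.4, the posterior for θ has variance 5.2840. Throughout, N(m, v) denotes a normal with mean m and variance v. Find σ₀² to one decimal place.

For the Normal–Normal model with known σ², precisions add: τ_n = τ₀ + n/σ².
So 1/σ₀² = 1/5.2840 − 4/26.4 = 0.189251 − 0.151515 = 0.037736.
Hence σ₀² = 1/0.037736 ≈ 26.5.

σ₀² = 26.5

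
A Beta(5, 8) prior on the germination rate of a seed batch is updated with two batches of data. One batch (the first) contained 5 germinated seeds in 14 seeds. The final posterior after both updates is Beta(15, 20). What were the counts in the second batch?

5 germinated seeds and 3 non-germinating seeds

Sequential conjugate updates are equivalent to a single update on the pooled data, so total successes = posterior α − prior α and total failures = posterior β − prior β.
Total across both batches: 15−5=10 germinated seeds, 20−8=12 non-germinating seeds.
Subtract the first batch: 10−5=5 germinated seeds and 12−9=3 non-germinating seeds.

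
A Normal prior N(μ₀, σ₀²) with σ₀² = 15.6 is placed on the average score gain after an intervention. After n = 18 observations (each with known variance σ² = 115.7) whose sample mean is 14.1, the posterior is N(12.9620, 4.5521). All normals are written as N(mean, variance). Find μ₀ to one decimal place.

μ₀ = 10.2

The posterior mean is a precision-weighted average: μ_n = (τ₀μ₀ + τ_data·x̄)/(τ₀+τ_data), with τ₀=1/σ₀² and τ_data=n/σ².
Here τ₀ = 1/15.6 = 0.064103 and τ_data = 18/115.7 = 0.155575, so τ_n = 0.219678.
Rearranging for μ₀: μ₀ = (μ_n·τ_n − τ_data·x̄)/τ₀ = (12.9620·0.219678 − 0.155575·14.1) / 0.064103 = 0.653859/0.064103 ≈ 10.2.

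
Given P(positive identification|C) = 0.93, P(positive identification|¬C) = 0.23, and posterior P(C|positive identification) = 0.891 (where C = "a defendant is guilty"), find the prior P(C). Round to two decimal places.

P(C) = 0.67

Bayes' rule in odds form gives O(C|E) = O(C)·[P(E|C)/P(E|¬C)], hence O(C) = O(C|E)/LR.
Posterior odds = 0.891/(1−0.891) = 8.1743. LR = 0.93/0.23 = 4.0435.
Prior odds = 8.1743/4.0435 = 2.0216, so P(C) = 2.0216/(1+2.0216) ≈ 0.67.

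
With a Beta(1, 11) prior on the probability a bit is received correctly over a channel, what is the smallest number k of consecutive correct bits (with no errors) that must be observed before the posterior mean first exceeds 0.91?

After k correct bits and 0 errors the posterior is Beta(1+k, 11), with mean (1+k)/(1+11+k).
Set (1+k)/(12+k) > 0.91 and solve: k > (0.91·12 − 1)/(1 − 0.91) = 110.222.
The smallest integer exceeding 110.222 is 111.

k = 111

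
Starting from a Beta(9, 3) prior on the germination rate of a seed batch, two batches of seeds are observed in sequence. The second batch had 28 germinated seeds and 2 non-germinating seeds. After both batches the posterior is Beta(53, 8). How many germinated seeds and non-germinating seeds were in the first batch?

16 germinated seeds and 3 non-germinating seeds

Sequential conjugate updates are equivalent to a single update on the pooled data, so total successes = posterior α − prior α and total failures = posterior β − prior β.
Total across both batches: 53−9=44 germinated seeds, 8−3=5 non-germinating seeds.
Subtract the second batch: 44−28=16 germinated seeds and 5−2=3 non-germinating seeds.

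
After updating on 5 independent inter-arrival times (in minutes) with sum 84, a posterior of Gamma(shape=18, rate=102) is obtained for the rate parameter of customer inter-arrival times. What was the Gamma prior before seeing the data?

Gamma–exponential conjugacy: posterior shape = α + n, posterior rate = β + Σtᵢ.
So α = 18 − 5 = 13 and β = 102 − 84 = 18.

Gamma(shape=13, rate=18)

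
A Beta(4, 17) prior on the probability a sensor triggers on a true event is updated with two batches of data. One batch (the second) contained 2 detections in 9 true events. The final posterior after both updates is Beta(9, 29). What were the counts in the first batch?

3 detections and 5 misses

Because Beta–binomial updating is additive in the counts, the combined data contributed (α_post−α_prior, β_post−β_prior) successes and failures.
Total across both batches: 9−4=5 detections, 29−17=12 misses.
Subtract the second batch: 5−2=3 detections and 12−7=5 misses.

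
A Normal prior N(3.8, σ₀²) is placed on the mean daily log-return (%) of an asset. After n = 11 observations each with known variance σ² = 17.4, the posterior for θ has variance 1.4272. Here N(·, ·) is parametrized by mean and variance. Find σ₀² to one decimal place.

σ₀² = 14.6

For the Normal–Normal model with known σ², precisions add: τ_n = τ₀ + n/σ².
So 1/σ₀² = 1/1.4272 − 11/17.4 = 0.700673 − 0.632184 = 0.068489.
Hence σ₀² = 1/0.068489 ≈ 14.6.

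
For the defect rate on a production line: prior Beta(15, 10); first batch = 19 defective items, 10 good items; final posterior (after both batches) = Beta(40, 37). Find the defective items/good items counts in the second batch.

Sequential conjugate updates are equivalent to a single update on the pooled data, so total successes = posterior α − prior α and total failures = posterior β − prior β.
Total across both batches: 40−15=25 defective items, 37−10=27 good items.
Subtract the first batch: 25−19=6 defective items and 27−10=17 good items.

6 defective items and 17 good items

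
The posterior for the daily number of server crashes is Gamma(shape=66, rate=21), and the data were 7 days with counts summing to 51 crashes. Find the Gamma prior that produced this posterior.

A Gamma(α, β) prior (rate parametrization) on a Poisson rate with n observations summing to S gives posterior Gamma(α+S, β+n).
So α = 66 − 51 = 15 and β = 21 − 7 = 14.

Gamma(shape=15, rate=14)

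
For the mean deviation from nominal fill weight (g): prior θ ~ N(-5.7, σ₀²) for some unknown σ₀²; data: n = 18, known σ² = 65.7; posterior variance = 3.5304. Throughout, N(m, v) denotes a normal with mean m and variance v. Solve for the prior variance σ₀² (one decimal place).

σ₀² = 107.7

For the Normal–Normal model with known σ², precisions add: τ_n = τ₀ + n/σ².
So 1/σ₀² = 1/3.5304 − 18/65.7 = 0.283254 − 0.273973 = 0.009281.
Hence σ₀² = 1/0.009281 ≈ 107.7.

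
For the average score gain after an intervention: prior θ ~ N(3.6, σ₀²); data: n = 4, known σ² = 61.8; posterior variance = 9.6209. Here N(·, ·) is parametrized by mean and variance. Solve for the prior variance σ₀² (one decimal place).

For the Normal–Normal model with known σ², precisions add: τ_n = τ₀ + n/σ².
So 1/σ₀² = 1/9.6209 − 4/61.8 = 0.103940 − 0.064725 = 0.039215.
Hence σ₀² = 1/0.039215 ≈ 25.5.

σ₀² = 25.5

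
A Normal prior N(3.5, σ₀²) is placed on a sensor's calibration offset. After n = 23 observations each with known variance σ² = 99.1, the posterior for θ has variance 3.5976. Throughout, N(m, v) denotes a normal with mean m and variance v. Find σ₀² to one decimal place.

σ₀² = 21.8

Posterior precision equals prior precision plus data precision: 1/σ_n² = 1/σ₀² + n/σ².
So 1/σ₀² = 1/3.5976 − 23/99.1 = 0.277963 − 0.232089 = 0.045874.
Hence σ₀² = 1/0.045874 ≈ 21.8.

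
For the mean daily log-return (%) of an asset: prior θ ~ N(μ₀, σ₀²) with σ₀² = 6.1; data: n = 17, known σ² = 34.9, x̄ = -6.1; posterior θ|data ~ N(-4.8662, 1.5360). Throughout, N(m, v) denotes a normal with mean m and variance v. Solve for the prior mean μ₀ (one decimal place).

The posterior mean is a precision-weighted average: μ_n = (τ₀μ₀ + τ_data·x̄)/(τ₀+τ_data), with τ₀=1/σ₀² and τ_data=n/σ².
Here τ₀ = 1/6.1 = 0.163934 and τ_data = 17/34.9 = 0.487106, so τ_n = 0.651040.
Rearranging for μ₀: μ₀ = (μ_n·τ_n − τ_data·x̄)/τ₀ = (-4.8662·0.651040 − 0.487106·-6.1) / 0.163934 = -0.196744/0.163934 ≈ -1.2.

μ₀ = -1.2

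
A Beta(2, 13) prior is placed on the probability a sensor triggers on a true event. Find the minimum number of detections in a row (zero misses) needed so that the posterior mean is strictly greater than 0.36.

After k detections and 0 misses the posterior is Beta(2+k, 13), with mean (2+k)/(2+13+k).
Set (2+k)/(15+k) > 0.36 and solve: k > (0.36·15 − 2)/(1 − 0.36) = 5.312.
The smallest integer exceeding 5.312 is 6, and checking k=6: (8)/(21) = 0.3810 > 0.36.

k = 6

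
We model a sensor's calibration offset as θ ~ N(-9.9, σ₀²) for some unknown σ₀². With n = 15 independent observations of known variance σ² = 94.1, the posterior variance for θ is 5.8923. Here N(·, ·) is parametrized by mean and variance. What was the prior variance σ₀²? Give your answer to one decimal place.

σ₀² = 97.0

Posterior precision equals prior precision plus data precision: 1/σ_n² = 1/σ₀² + n/σ².
So 1/σ₀² = 1/5.8923 − 15/94.1 = 0.169713 − 0.159405 = 0.010308.
Hence σ₀² = 1/0.010308 ≈ 97.0.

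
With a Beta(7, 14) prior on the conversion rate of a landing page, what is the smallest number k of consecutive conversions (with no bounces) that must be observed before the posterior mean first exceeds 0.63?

k = 17

After k conversions and 0 bounces the posterior is Beta(7+k, 14), with mean (7+k)/(7+14+k).
Set (7+k)/(21+k) > 0.63 and solve: k > (0.63·21 − 7)/(1 − 0.63) = 16.838.
The smallest integer exceeding 16.838 is 17.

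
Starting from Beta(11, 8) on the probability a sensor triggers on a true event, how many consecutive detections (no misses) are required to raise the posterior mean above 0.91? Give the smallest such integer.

After k detections and 0 misses the posterior is Beta(11+k, 8), with mean (11+k)/(11+8+k).
Set (11+k)/(19+k) > 0.91 and solve: k > (0.91·19 − 11)/(1 − 0.91) = 69.889.
The smallest integer exceeding 69.889 is 70, and checking k=70: (81)/(89) = 0.9101 > 0.91.

k = 70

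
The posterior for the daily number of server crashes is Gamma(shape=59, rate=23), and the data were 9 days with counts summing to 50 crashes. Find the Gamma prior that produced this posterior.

Gamma(shape=9, rate=14)

Gamma–Poisson conjugacy: posterior shape = α + Σxᵢ, posterior rate = β + n.
So α = 59 − 50 = 9 and β = 23 − 9 = 14.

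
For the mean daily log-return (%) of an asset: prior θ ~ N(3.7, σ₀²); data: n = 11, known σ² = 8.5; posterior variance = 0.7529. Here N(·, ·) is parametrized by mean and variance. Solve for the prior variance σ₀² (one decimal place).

Posterior precision equals prior precision plus data precision: 1/σ_n² = 1/σ₀² + n/σ².
So 1/σ₀² = 1/0.7529 − 11/8.5 = 1.328198 − 1.294118 = 0.034080.
Hence σ₀² = 1/0.034080 ≈ 29.3.

σ₀² = 29.3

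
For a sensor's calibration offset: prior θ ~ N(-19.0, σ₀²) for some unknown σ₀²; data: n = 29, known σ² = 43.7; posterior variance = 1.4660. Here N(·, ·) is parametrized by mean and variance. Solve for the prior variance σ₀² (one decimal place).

Posterior precision equals prior precision plus data precision: 1/σ_n² = 1/σ₀² + n/σ².
So 1/σ₀² = 1/1.4660 − 29/43.7 = 0.682128 − 0.663616 = 0.018512.
Hence σ₀² = 1/0.018512 ≈ 54.0.

σ₀² = 54.0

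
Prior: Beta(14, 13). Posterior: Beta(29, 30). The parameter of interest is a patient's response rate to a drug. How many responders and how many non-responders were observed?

Under Beta–binomial conjugacy the posterior parameters are (a+s, b+f).
So s = 29 − 14 = 15 and f = 30 − 13 = 17.

15 responders and 17 non-responders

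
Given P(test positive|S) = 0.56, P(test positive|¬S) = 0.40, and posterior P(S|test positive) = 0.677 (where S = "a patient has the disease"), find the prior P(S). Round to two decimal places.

P(S) = 0.60

In odds form, posterior odds = prior odds × likelihood ratio, so prior odds = posterior odds ÷ LR.
Posterior odds = 0.677/(1−0.677) = 2.0960. LR = 0.56/0.40 = 1.4000.
Prior odds = 2.0960/1.4000 = 1.4971, so P(S) = 1.4971/(1+1.4971) ≈ 0.60.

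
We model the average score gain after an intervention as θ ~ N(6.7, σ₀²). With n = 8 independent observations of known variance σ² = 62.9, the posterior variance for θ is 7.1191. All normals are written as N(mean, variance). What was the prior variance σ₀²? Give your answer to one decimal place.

σ₀² = 75.3

Posterior precision equals prior precision plus data precision: 1/σ_n² = 1/σ₀² + n/σ².
So 1/σ₀² = 1/7.1191 − 8/62.9 = 0.140467 − 0.127186 = 0.013281.
Hence σ₀² = 1/0.013281 ≈ 75.3.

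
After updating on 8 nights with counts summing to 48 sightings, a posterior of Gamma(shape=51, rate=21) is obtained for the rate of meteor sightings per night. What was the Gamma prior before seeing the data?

Gamma(shape=3, rate=13)

A Gamma(α, β) prior (rate parametrization) on a Poisson rate with n observations summing to S gives posterior Gamma(α+S, β+n).
So α = 51 − 48 = 3 and β = 21 − 8 = 13.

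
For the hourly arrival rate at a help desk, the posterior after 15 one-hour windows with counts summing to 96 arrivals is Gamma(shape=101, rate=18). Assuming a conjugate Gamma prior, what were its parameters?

A Gamma(α, β) prior (rate parametrization) on a Poisson rate with n observations summing to S gives posterior Gamma(α+S, β+n).
So α = 101 − 96 = 5 and β = 18 − 15 = 3.

Gamma(shape=5, rate=3)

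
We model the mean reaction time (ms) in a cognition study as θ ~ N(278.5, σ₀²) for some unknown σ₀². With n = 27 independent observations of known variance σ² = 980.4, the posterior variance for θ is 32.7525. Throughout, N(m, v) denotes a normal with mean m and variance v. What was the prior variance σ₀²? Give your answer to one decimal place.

σ₀² = 334.2

For the Normal–Normal model with known σ², precisions add: τ_n = τ₀ + n/σ².
So 1/σ₀² = 1/32.7525 − 27/980.4 = 0.030532 − 0.027540 = 0.002992.
Hence σ₀² = 1/0.002992 ≈ 334.2.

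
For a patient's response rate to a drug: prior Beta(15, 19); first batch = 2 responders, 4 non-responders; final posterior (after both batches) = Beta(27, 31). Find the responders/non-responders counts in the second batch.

Because Beta–binomial updating is additive in the counts, the combined data contributed (α_post−α_prior, β_post−β_prior) successes and failures.
Total across both batches: 27−15=12 responders, 31−19=12 non-responders.
Subtract the first batch: 12−2=10 responders and 12−4=8 non-responders.

10 responders and 8 non-responders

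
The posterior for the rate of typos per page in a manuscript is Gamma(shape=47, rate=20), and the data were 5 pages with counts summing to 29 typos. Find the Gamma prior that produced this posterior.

A Gamma(α, β) prior (rate parametrization) on a Poisson rate with n observations summing to S gives posterior Gamma(α+S, β+n).
So α = 47 − 29 = 18 and β = 20 − 5 = 15.

Gamma(shape=18, rate=15)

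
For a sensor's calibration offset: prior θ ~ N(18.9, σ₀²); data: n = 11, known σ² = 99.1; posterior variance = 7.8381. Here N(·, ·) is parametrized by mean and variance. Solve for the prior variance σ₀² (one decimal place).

For the Normal–Normal model with known σ², precisions add: τ_n = τ₀ + n/σ².
So 1/σ₀² = 1/7.8381 − 11/99.1 = 0.127582 − 0.110999 = 0.016583.
Hence σ₀² = 1/0.016583 ≈ 60.3.

σ₀² = 60.3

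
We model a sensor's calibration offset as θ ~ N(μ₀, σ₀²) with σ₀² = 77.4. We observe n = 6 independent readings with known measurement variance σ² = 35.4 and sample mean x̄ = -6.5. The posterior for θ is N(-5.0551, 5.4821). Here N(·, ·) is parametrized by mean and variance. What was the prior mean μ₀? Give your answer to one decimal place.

μ₀ = 13.9

With known observation variance, the Normal–Normal posterior has precision τ_n = τ₀ + n/σ² and mean μ_n = (τ₀μ₀ + (n/σ²)x̄)/τ_n.
Here τ₀ = 1/77.4 = 0.012920 and τ_data = 6/35.4 = 0.169492, so τ_n = 0.182412.
Rearranging for μ₀: μ₀ = (μ_n·τ_n − τ_data·x̄)/τ₀ = (-5.0551·0.182412 − 0.169492·-6.5) / 0.012920 = 0.179587/0.012920 ≈ 13.9.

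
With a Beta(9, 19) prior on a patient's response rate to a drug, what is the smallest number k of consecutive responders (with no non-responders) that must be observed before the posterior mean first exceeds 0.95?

k = 353

After k responders and 0 non-responders the posterior is Beta(9+k, 19), with mean (9+k)/(9+19+k).
Set (9+k)/(28+k) > 0.95 and solve: k > (0.95·28 − 9)/(1 − 0.95) = 352.000.
The smallest integer exceeding 352.000 is 353.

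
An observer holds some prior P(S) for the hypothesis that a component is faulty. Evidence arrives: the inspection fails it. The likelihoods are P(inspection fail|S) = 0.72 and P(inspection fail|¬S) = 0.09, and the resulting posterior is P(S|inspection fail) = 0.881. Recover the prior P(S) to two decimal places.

P(S) = 0.48

In odds form, posterior odds = prior odds × likelihood ratio, so prior odds = posterior odds ÷ LR.
Posterior odds = 0.881/(1−0.881) = 7.4034. LR = 0.72/0.09 = 8.0000.
Prior odds = 7.4034/8.0000 = 0.9254, so P(S) = 0.9254/(1+0.9254) ≈ 0.48.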